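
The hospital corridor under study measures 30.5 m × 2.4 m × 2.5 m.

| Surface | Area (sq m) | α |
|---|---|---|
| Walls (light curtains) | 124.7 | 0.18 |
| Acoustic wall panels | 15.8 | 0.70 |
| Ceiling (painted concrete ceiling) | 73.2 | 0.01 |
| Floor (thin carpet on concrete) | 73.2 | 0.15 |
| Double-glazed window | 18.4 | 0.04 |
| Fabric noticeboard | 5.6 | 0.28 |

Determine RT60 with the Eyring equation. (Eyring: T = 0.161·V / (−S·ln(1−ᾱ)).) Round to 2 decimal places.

0.57 seconds

S = Σ Sᵢ = 310.9 sq m.
Σ(Sᵢαᵢ) = 124.7×0.18 + 15.8×0.70 + 73.2×0.01 + 73.2×0.15 + 18.4×0.04 + 5.6×0.28 = 47.522.
Mean coefficient ᾱ = A/S = 0.1529.
Eyring denominator: −S ln(1−ᾱ) = 51.590.
V = 30.5 × 2.4 × 2.5 = 183 m³.
RT60 = 0.161 × 183 / 51.590 = 0.57 s.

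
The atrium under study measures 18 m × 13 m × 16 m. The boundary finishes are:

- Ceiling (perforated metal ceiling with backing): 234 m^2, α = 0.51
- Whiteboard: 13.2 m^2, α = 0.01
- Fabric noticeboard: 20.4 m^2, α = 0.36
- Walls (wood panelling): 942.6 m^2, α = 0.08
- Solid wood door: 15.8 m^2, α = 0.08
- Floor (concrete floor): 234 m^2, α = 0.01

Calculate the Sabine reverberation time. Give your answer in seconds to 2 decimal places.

2.93 s

A = Σ Sᵢαᵢ = 234·0.51 + 13.2·0.01 + 20.4·0.36 + 942.6·0.08 + 15.8·0.08 + 234·0.01 = 205.828 sabins.
Room volume: 3744 m³.
RT60 = 0.161 · V / A = 0.161 × 3744 / 205.828 = 2.93 s.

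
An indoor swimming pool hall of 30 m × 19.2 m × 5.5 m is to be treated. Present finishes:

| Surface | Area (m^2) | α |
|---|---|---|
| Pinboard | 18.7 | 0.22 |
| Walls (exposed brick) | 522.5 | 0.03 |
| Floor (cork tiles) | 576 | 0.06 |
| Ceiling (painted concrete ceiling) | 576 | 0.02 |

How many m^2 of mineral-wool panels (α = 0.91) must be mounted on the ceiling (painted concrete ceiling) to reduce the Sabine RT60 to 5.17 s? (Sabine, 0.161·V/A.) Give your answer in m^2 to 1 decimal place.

A₁ = Σ Sᵢαᵢ = 18.7*0.22 + 522.5*0.03 + 576*0.06 + 576*0.02 = 65.869 sabins.
Required A₂ = 0.161·3168/5.17 = 98.655 sabins.
ΔA needed = 98.655 − 65.869 = 32.786 sabins.
Each m^2 of panel replacing the ceiling (painted concrete ceiling) adds (0.91 − 0.02) = 0.89 sabins.
Area = ΔA/Δα = 32.786/0.89 = 36.8 m^2.

36.8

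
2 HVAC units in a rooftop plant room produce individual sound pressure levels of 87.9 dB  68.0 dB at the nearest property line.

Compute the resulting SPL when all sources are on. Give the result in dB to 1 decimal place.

87.9 dB

Converting to relative power and adding: 10^(87.9/10) + 10^(68.0/10) = 6.229e+08.
L_total = 10·log₁₀(6.229e+08) = 87.9 dB.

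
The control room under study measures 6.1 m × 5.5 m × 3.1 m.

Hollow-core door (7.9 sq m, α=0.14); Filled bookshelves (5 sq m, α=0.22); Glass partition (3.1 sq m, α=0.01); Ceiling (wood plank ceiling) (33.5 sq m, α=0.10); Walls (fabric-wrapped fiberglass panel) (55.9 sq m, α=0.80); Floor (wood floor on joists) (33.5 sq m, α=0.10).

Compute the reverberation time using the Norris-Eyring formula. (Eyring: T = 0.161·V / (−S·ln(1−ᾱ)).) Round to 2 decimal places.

0.25 s

Total surface area S = 7.9 + 5 + 3.1 + 33.5 + 55.9 + 33.5 = 138.9 sq m.
Σ(Sᵢαᵢ) = 7.9·0.14 + 5·0.22 + 3.1·0.01 + 33.5·0.10 + 55.9·0.80 + 33.5·0.10 = 53.657.
ᾱ = 53.657 / 138.9 = 0.3863.
Eyring denominator: −S ln(1−ᾱ) = 67.818.
V = 6.1 × 5.5 × 3.1 = 104.005 m³.
RT60 = 0.161 × 104.005 / 67.818 = 0.25 s.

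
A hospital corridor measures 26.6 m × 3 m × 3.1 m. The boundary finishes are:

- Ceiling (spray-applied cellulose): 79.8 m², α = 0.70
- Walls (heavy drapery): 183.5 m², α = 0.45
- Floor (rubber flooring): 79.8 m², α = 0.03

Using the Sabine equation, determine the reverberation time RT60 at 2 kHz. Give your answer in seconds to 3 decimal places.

Equivalent absorption area: A = 79.8*0.70 + 183.5*0.45 + 79.8*0.03 = 140.829 m².
Room volume: 247.38 m³.
RT60 = 0.161 · V / A = 0.161 × 247.38 / 140.829 = 0.283 s.

0.283 sec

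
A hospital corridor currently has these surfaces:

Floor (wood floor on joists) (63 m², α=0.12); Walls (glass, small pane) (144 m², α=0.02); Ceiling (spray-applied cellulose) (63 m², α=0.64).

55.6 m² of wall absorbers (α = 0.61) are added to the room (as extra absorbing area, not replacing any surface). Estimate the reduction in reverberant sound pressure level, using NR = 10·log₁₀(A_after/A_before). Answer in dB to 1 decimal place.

2.2 dB

Total absorption A_before = 63·0.12 + 144·0.02 + 63·0.64
  = 7.560 + 2.880 + 40.320 = 50.760 m² sabins.
Treatment contributes 55.6·0.61 = 33.916 sabins.
New total A_after = 84.676 sabins.
NR = 10·log₁₀(84.676/50.760) = 2.2 dB.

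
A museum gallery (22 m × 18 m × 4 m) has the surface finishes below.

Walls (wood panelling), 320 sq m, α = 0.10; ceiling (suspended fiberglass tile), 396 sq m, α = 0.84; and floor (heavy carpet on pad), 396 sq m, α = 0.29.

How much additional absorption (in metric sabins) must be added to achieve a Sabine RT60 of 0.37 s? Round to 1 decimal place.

209.8 sabins

Summing Sᵢαᵢ: 32.000 + 332.640 + 114.840 → A₁ = 479.480 sabins.
For T = 0.37 s, need A₂ = 0.161·V/T = 0.161·1584/0.37 = 689.254 sabins.
Additional absorption ΔA = 689.254 − 479.480 = 209.8 sabins.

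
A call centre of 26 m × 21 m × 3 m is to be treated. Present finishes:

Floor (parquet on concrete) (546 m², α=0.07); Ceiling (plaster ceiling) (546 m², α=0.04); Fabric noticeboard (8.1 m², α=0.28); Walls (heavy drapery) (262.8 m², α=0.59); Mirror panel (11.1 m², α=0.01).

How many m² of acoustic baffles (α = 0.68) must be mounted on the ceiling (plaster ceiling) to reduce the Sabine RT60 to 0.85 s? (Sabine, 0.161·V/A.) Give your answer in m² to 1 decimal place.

144.9

A₁ = Σ Sᵢαᵢ = 546×0.07 + 546×0.04 + 8.1×0.28 + 262.8×0.59 + 11.1×0.01 = 217.491 sabins.
V = 1638 m³. Target absorption A₂ = 0.161 × 1638 / 0.85 = 310.256 sabins.
ΔA needed = 310.256 − 217.491 = 92.765 sabins.
Net gain per m²: Δα = 0.68 − 0.04 = 0.64.
Area = ΔA/Δα = 92.765/0.64 = 144.9 m².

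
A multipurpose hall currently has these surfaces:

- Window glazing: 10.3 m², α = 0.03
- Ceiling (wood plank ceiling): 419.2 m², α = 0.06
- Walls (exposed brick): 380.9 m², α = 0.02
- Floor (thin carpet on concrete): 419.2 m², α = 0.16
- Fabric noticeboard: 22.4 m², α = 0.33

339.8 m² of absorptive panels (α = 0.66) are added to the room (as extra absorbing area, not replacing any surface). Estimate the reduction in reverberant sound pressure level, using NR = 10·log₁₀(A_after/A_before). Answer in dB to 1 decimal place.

Total absorption A_before = 10.3×0.03 + 419.2×0.06 + 380.9×0.02 + 419.2×0.16 + 22.4×0.33
  = 0.309 + 25.152 + 7.618 + 67.072 + 7.392 = 107.543 m² sabins.
Added absorption = 339.8 × 0.66 = 224.268 sabins.
New total A_after = 331.811 sabins.
Reduction = 10 log₁₀(A_after/A_before) = 10 log₁₀(3.0854) = 4.9 dB.

4.9 dB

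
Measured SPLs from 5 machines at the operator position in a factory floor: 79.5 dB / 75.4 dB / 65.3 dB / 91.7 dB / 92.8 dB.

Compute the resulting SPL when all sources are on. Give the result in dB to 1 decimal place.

Sum in the linear (power) domain: Σ 10^(Lᵢ/10) = 10^(79.5/10) + 10^(75.4/10) + 10^(65.3/10) + 10^(91.7/10) + 10^(92.8/10) = 3.512e+09.
Combined level = 10 log₁₀(3.512e+09) = 95.5 dB.

95.5 dB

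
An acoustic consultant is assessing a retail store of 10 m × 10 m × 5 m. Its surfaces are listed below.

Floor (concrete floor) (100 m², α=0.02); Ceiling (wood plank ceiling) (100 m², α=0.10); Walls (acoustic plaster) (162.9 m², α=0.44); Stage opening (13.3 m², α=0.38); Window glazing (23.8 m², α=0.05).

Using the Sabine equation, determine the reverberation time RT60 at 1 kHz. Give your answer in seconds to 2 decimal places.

Equivalent absorption area: A = 100*0.02 + 100*0.10 + 162.9*0.44 + 13.3*0.38 + 23.8*0.05 = 89.920 m².
V = 10·10·5 = 500 m³.
RT60 = 0.161 · V / A = 0.161 × 500 / 89.920 = 0.90 s.

0.90 sec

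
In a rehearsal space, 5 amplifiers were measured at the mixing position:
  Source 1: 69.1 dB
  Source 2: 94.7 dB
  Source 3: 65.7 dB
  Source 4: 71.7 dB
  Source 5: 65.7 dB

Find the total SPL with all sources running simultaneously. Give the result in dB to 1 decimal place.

94.7 dB

Converting to relative power and adding: 10^(69.1/10) + 10^(94.7/10) + 10^(65.7/10) + 10^(71.7/10) + 10^(65.7/10) = 2.982e+09.
Combined level = 10 log₁₀(2.982e+09) = 94.7 dB.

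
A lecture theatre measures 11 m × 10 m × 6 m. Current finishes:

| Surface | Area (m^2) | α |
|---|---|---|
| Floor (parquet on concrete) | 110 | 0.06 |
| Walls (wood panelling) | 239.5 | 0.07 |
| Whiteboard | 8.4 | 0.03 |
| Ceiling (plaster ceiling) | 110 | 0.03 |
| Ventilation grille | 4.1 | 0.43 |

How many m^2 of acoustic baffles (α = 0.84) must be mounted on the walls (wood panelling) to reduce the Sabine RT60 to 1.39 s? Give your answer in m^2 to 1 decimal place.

62.0

Total absorption A₁ = 110·0.06 + 239.5·0.07 + 8.4·0.03 + 110·0.03 + 4.1·0.43
  = 6.600 + 16.765 + 0.252 + 3.300 + 1.763 = 28.680 m^2 sabins.
Required A₂ = 0.161·660/1.39 = 76.446 sabins.
ΔA needed = 76.446 − 28.680 = 47.766 sabins.
Each m^2 of panel replacing the walls (wood panelling) adds (0.84 − 0.07) = 0.77 sabins.
Area = ΔA/Δα = 47.766/0.77 = 62.0 m^2.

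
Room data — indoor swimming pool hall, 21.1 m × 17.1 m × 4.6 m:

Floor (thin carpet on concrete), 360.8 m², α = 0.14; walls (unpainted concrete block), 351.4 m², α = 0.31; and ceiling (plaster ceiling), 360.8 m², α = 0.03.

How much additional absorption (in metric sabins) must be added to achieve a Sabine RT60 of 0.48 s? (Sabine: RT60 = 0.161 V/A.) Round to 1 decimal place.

386.4 sabins

Total absorption A₁ = 360.8*0.14 + 351.4*0.31 + 360.8*0.03
  = 50.512 + 108.934 + 10.824 = 170.270 m² sabins.
For T = 0.48 s, need A₂ = 0.161·V/T = 0.161·1659.726/0.48 = 556.700 sabins.
Additional absorption ΔA = 556.700 − 170.270 = 386.4 sabins.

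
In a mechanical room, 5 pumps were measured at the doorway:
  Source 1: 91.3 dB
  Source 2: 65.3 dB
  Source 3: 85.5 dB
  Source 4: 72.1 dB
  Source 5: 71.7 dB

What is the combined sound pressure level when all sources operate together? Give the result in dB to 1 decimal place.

92.4 dB

Σ 10^(Lᵢ/10) = 1.738e+09.
L_total = 10·log₁₀(1.738e+09) = 92.4 dB.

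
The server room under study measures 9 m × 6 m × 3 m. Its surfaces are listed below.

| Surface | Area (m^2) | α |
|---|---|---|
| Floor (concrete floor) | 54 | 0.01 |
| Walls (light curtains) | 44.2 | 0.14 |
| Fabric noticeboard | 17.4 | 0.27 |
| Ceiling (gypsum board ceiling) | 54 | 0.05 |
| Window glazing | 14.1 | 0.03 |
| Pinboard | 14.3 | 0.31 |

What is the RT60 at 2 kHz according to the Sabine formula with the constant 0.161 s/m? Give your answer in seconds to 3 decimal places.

Equivalent absorption area: A = 54×0.01 + 44.2×0.14 + 17.4×0.27 + 54×0.05 + 14.1×0.03 + 14.3×0.31 = 18.982 m^2.
Room volume: 162 m³.
Sabine: RT60 = 0.161 × 162 / 18.982 = 1.374 s.

1.374 sec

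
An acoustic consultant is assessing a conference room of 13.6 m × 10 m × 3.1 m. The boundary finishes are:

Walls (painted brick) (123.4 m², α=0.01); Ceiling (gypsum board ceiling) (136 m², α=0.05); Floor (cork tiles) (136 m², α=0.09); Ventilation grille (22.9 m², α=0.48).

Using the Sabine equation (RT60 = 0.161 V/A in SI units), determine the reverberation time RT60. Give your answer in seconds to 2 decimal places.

2.17 s

Equivalent absorption area: A = 123.4×0.01 + 136×0.05 + 136×0.09 + 22.9×0.48 = 31.266 m².
Volume V = 13.6 × 10 × 3.1 = 421.6 m³.
Sabine: RT60 = 0.161 × 421.6 / 31.266 = 2.17 s.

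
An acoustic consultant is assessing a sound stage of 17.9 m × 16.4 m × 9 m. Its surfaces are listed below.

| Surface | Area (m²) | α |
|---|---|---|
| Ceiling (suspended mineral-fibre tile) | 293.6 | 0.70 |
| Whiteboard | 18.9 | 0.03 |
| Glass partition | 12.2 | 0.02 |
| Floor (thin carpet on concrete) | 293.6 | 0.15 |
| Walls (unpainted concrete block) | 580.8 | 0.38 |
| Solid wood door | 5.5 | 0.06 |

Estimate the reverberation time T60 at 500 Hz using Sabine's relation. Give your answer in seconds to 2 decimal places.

Equivalent absorption area: A = 293.6·0.70 + 18.9·0.03 + 12.2·0.02 + 293.6·0.15 + 580.8·0.38 + 5.5·0.06 = 471.405 m².
Room volume: 2642.04 m³.
T = 0.161 V/A = 0.161·2642.04/471.405 = 0.90 s.

0.90 seconds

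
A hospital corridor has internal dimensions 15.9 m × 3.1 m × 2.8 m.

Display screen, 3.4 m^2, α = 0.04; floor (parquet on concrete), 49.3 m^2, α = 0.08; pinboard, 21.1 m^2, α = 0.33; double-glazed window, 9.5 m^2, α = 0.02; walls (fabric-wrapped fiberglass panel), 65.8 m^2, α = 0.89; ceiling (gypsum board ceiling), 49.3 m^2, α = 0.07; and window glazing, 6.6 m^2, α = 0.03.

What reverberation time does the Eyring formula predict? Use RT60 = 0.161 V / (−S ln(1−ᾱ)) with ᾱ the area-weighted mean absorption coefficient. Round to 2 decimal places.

Total surface area S = 3.4 + 49.3 + 21.1 + 9.5 + 65.8 + 49.3 + 6.6 = 205.0 m^2.
Σ(Sᵢαᵢ) = 3.4·0.04 + 49.3·0.08 + 21.1·0.33 + 9.5·0.02 + 65.8·0.89 + 49.3·0.07 + 6.6·0.03 = 73.444.
Mean coefficient ᾱ = A/S = 0.3583.
−S·ln(1−ᾱ) = −205.0 × ln(1 − 0.3583) = 90.945.
V = 15.9 × 3.1 × 2.8 = 138.012 m³.
T = 0.161·V/[−S·ln(1−ᾱ)] = 0.161·138.012/90.945 = 0.24 s.

0.24 sec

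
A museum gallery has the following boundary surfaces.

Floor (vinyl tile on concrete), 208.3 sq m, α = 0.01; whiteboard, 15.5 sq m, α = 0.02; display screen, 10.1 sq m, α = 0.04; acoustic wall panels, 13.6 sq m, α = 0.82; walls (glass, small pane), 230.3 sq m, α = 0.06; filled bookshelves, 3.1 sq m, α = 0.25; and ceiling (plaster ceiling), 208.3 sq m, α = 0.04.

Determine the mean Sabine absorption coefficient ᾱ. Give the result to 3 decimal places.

0.054

Total surface area S = 689.2 sq m.
A = 208.3*0.01 + 15.5*0.02 + 10.1*0.04 + 13.6*0.82 + 230.3*0.06 + 3.1*0.25 + 208.3*0.04 = 36.874 sabins.
ᾱ = 36.874 / 689.2 = 0.054.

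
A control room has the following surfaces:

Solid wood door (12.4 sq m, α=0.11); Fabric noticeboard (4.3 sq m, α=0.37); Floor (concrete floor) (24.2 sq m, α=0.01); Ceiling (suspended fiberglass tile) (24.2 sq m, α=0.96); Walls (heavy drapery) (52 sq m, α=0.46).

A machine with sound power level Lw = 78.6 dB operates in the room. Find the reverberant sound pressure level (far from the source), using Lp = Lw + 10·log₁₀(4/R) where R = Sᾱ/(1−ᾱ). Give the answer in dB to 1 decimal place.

65.2 dB

Σ(Sᵢαᵢ) = 12.4×0.11 + 4.3×0.37 + 24.2×0.01 + 24.2×0.96 + 52×0.46 = 50.349; total area S = 117.1 sq m.
ᾱ = 50.349/117.1 = 0.4300; R = Sᾱ/(1−ᾱ) = 50.349/(1−0.4300) = 88.332 sq m.
Lp = Lw + 10 log₁₀(4/R) = 78.6 -13.44 = 65.2 dB.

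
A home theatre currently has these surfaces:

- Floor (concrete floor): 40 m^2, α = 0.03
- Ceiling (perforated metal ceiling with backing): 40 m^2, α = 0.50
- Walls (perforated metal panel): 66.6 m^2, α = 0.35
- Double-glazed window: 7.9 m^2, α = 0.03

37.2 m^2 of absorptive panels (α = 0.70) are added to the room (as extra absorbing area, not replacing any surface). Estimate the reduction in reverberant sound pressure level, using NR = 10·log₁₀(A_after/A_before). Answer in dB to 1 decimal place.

A_before = Σ Sᵢαᵢ = 40·0.03 + 40·0.50 + 66.6·0.35 + 7.9·0.03 = 44.747 sabins.
Added absorption = 37.2 × 0.70 = 26.040 sabins.
A_after = 44.747 + 26.040 = 70.787 sabins.
NR = 10·log₁₀(70.787/44.747) = 2.0 dB.

2.0 dB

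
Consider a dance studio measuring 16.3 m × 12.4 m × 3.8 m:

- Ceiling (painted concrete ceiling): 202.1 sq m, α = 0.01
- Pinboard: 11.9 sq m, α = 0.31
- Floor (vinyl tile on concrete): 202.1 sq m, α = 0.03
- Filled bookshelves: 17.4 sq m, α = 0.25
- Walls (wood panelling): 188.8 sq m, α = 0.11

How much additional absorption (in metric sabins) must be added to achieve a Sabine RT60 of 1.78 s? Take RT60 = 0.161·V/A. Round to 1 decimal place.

32.6 sabins

A₁ = Σ Sᵢαᵢ = 202.1·0.01 + 11.9·0.31 + 202.1·0.03 + 17.4·0.25 + 188.8·0.11 = 36.891 sabins.
For T = 1.78 s, need A₂ = 0.161·V/T = 0.161·768.056/1.78 = 69.470 sabins.
Additional absorption ΔA = 69.470 − 36.891 = 32.6 sabins.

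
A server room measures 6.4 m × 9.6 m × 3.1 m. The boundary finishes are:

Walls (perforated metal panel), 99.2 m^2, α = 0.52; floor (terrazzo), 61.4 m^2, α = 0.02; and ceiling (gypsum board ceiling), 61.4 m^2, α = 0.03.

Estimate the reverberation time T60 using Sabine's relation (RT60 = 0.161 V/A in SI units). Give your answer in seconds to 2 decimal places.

Total absorption A = 99.2·0.52 + 61.4·0.02 + 61.4·0.03
  = 51.584 + 1.228 + 1.842 = 54.654 m^2 sabins.
Volume V = 6.4 × 9.6 × 3.1 = 190.464 m³.
T = 0.161 V/A = 0.161·190.464/54.654 = 0.56 s.

0.56 seconds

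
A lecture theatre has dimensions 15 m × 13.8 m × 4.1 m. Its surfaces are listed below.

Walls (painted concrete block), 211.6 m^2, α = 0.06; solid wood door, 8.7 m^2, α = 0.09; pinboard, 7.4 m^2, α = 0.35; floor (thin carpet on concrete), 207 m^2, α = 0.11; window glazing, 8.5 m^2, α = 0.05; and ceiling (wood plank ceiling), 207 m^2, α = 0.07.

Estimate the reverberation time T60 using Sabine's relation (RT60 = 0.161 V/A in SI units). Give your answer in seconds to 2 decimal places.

2.54 sec

Equivalent absorption area: A = 211.6*0.06 + 8.7*0.09 + 7.4*0.35 + 207*0.11 + 8.5*0.05 + 207*0.07 = 53.754 m^2.
V = 15·13.8·4.1 = 848.7 m³.
T = 0.161 V/A = 0.161·848.7/53.754 = 2.54 s.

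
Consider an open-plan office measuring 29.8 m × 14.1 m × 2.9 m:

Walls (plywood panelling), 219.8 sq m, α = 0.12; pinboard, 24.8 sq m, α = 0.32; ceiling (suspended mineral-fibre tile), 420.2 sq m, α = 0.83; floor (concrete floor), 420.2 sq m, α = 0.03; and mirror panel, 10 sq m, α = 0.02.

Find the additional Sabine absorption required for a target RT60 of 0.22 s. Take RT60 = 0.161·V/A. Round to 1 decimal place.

495.9 sabins

A₁ = Σ Sᵢαᵢ = 219.8*0.12 + 24.8*0.32 + 420.2*0.83 + 420.2*0.03 + 10*0.02 = 395.884 sabins.
V = 1218.522 m³. Required absorption A₂ = 0.161 × 1218.522 / 0.22 = 891.737 sabins.
ΔA = A₂ − A₁ = 891.737 − 395.884 = 495.9 sabins.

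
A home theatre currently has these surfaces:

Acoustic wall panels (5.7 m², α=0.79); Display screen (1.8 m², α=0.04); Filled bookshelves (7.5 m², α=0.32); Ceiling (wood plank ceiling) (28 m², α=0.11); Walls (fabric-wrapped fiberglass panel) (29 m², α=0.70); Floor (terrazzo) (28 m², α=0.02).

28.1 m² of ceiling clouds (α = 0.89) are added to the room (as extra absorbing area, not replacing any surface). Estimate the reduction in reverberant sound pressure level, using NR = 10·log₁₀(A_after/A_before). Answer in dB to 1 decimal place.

2.6 dB

A_before = Σ Sᵢαᵢ = 5.7·0.79 + 1.8·0.04 + 7.5·0.32 + 28·0.11 + 29·0.70 + 28·0.02 = 30.915 sabins.
Added absorption = 28.1 × 0.89 = 25.009 sabins.
A_after = 30.915 + 25.009 = 55.924 sabins.
NR = 10·log₁₀(55.924/30.915) = 2.6 dB.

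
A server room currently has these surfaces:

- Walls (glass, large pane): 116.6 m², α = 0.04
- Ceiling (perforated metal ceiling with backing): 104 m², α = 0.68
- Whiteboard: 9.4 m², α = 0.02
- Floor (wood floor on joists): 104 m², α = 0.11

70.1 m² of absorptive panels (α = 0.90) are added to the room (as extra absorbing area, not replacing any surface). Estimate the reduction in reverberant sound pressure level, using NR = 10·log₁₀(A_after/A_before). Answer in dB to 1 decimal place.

Summing Sᵢαᵢ: 4.664 + 70.720 + 0.188 + 11.440 → A_before = 87.012 sabins.
Treatment contributes 70.1·0.90 = 63.090 sabins.
New total A_after = 150.102 sabins.
Reduction = 10 log₁₀(A_after/A_before) = 10 log₁₀(1.7251) = 2.4 dB.

2.4 dB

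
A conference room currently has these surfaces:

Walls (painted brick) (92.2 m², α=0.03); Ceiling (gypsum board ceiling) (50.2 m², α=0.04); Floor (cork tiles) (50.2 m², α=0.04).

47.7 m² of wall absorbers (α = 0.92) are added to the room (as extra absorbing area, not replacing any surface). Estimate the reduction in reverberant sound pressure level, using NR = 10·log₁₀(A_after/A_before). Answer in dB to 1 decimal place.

Summing Sᵢαᵢ: 2.766 + 2.008 + 2.008 → A_before = 6.782 sabins.
Added absorption = 47.7 × 0.92 = 43.884 sabins.
A_after = 6.782 + 43.884 = 50.666 sabins.
NR = 10·log₁₀(50.666/6.782) = 8.7 dB.

8.7 dB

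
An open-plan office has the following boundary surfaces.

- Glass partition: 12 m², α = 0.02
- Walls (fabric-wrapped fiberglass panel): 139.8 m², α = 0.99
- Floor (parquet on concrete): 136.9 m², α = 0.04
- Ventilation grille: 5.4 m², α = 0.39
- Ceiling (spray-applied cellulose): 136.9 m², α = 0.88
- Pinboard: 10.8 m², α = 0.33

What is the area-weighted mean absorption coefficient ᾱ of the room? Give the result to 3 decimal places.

Total surface area S = 441.8 m².
Σ(Sᵢαᵢ) = 12*0.02 + 139.8*0.99 + 136.9*0.04 + 5.4*0.39 + 136.9*0.88 + 10.8*0.33 = 270.260.
ᾱ = 270.260 / 441.8 = 0.612.

0.612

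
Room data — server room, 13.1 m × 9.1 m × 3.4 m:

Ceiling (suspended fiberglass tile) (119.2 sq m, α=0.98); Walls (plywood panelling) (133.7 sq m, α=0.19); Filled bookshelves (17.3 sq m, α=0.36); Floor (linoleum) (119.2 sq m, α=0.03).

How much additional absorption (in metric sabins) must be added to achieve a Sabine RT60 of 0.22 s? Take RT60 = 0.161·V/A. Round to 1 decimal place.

Equivalent absorption area: A₁ = 119.2*0.98 + 133.7*0.19 + 17.3*0.36 + 119.2*0.03 = 152.023 sq m.
Target A₂ = 0.161·405.314/0.22 = 296.616 sabins (V = 405.314 m³).
ΔA = A₂ − A₁ = 296.616 − 152.023 = 144.6 sabins.

144.6 sabins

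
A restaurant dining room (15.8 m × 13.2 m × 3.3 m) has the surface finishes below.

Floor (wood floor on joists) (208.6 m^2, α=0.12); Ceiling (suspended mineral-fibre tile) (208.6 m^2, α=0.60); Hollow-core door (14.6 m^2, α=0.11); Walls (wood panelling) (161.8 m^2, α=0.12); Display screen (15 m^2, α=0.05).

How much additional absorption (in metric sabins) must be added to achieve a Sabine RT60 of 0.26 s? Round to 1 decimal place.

Summing Sᵢαᵢ: 25.032 + 125.160 + 1.606 + 19.416 + 0.750 → A₁ = 171.964 sabins.
Target A₂ = 0.161·688.248/0.26 = 426.184 sabins (V = 688.248 m³).
ΔA = A₂ − A₁ = 426.184 − 171.964 = 254.2 sabins.

254.2 sabins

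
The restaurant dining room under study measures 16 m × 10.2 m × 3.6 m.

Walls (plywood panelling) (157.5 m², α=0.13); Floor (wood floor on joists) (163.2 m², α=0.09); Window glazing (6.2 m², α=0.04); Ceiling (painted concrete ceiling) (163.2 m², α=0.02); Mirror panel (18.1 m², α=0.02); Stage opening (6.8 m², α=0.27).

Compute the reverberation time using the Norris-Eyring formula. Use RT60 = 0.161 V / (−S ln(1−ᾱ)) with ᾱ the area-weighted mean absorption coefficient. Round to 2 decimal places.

Total surface area S = 157.5 + 163.2 + 6.2 + 163.2 + 18.1 + 6.8 = 515.0 m².
Absorption A = 157.5·0.13 + 163.2·0.09 + 6.2·0.04 + 163.2·0.02 + 18.1·0.02 + 6.8·0.27 = 40.873 sabins.
Mean coefficient ᾱ = A/S = 0.0794.
Eyring denominator: −S ln(1−ᾱ) = 42.606.
V = 16 × 10.2 × 3.6 = 587.52 m³.
T = 0.161·V/[−S·ln(1−ᾱ)] = 0.161·587.52/42.606 = 2.22 s.

2.22 s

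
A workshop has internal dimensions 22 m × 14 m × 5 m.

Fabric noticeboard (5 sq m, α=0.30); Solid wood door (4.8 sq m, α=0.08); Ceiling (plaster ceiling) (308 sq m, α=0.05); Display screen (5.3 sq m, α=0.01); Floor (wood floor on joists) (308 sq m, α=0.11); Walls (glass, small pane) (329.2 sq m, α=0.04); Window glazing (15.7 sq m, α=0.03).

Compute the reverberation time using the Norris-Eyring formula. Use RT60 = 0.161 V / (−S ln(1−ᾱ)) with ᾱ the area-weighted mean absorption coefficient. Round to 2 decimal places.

3.69 s

Total surface area S = 5 + 4.8 + 308 + 5.3 + 308 + 329.2 + 15.7 = 976.0 sq m.
Σ(Sᵢαᵢ) = 5×0.30 + 4.8×0.08 + 308×0.05 + 5.3×0.01 + 308×0.11 + 329.2×0.04 + 15.7×0.03 = 64.856.
ᾱ = 64.856 / 976.0 = 0.0665.
−S·ln(1−ᾱ) = −976.0 × ln(1 − 0.0665) = 67.163.
V = 22 × 14 × 5 = 1540 m³.
RT60 = 0.161 × 1540 / 67.163 = 3.69 s.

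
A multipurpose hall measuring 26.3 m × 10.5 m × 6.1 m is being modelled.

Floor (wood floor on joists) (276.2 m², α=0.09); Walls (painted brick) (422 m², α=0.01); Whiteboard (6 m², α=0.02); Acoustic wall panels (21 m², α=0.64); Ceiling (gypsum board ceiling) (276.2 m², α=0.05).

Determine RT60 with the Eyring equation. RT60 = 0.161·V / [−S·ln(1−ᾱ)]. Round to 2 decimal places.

S = Σ Sᵢ = 1001.4 m².
Absorption A = 276.2·0.09 + 422·0.01 + 6·0.02 + 21·0.64 + 276.2·0.05 = 56.448 sabins.
Mean coefficient ᾱ = A/S = 0.0564.
−S·ln(1−ᾱ) = −1001.4 × ln(1 − 0.0564) = 58.134.
V = 26.3 × 10.5 × 6.1 = 1684.515 m³.
T = 0.161·V/[−S·ln(1−ᾱ)] = 0.161·1684.515/58.134 = 4.67 s.

4.67 seconds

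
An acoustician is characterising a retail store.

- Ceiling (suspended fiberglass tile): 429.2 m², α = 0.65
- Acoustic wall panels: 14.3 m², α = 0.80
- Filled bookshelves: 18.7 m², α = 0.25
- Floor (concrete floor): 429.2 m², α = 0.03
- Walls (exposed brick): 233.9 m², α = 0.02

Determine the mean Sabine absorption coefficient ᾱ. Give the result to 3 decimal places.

0.278

Total surface area S = 1125.3 m².
Weighted sum Σ Sα = 312.649.
ᾱ = A/S = 0.278.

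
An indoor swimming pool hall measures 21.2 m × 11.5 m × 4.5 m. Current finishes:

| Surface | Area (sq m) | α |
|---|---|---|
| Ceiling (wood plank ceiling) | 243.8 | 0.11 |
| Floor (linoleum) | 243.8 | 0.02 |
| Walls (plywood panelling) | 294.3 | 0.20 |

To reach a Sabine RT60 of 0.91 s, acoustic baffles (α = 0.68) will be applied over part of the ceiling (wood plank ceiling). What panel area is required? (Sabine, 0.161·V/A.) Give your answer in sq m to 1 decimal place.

181.7

Equivalent absorption area: A₁ = 243.8*0.11 + 243.8*0.02 + 294.3*0.20 = 90.554 sq m.
V = 1097.1 m³. Target absorption A₂ = 0.161 × 1097.1 / 0.91 = 194.102 sabins.
Absorption to add: 194.102 − 90.554 = 103.548 sabins.
Each sq m of panel replacing the ceiling (wood plank ceiling) adds (0.68 − 0.11) = 0.57 sabins.
Panel area = 103.548 / 0.57 = 181.7 sq m.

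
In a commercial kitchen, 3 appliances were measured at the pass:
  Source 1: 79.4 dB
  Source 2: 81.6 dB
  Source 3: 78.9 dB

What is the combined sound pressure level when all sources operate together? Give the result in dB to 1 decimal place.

84.9 dB

Converting to relative power and adding: 10^(79.4/10) + 10^(81.6/10) + 10^(78.9/10) = 3.093e+08.
L_total = 10·log₁₀(3.093e+08) = 84.9 dB.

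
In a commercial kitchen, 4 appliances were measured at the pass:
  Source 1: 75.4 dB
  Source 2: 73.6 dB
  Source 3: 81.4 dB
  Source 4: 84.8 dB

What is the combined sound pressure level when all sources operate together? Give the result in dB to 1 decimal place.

87.0 dB

Σ 10^(Lᵢ/10) = 4.976e+08.
Combined level = 10 log₁₀(4.976e+08) = 87.0 dB.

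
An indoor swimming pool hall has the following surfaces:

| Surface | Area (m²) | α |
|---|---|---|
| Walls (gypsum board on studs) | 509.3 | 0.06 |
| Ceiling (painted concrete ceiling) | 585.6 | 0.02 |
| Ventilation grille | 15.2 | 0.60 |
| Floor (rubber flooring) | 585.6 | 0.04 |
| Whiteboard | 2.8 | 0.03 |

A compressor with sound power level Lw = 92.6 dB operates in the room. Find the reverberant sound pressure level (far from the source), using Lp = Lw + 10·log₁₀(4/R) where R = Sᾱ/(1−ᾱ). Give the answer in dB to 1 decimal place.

79.7 dB

Σ(Sᵢαᵢ) = 509.3·0.06 + 585.6·0.02 + 15.2·0.60 + 585.6·0.04 + 2.8·0.03 = 74.898; total area S = 1698.5 m².
ᾱ = 0.0441, so room constant R = A/(1−ᾱ) = 78.353 m².
Lp = Lw + 10 log₁₀(4/R) = 92.6 -12.92 = 79.7 dB.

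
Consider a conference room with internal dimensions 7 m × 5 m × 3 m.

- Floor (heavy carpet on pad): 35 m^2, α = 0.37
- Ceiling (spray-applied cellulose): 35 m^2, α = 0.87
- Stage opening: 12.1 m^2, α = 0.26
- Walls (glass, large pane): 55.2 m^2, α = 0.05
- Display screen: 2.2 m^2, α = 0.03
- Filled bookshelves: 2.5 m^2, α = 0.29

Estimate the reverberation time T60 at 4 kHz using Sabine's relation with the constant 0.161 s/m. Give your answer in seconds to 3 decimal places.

Total absorption A = 35*0.37 + 35*0.87 + 12.1*0.26 + 55.2*0.05 + 2.2*0.03 + 2.5*0.29
  = 12.950 + 30.450 + 3.146 + 2.760 + 0.066 + 0.725 = 50.097 m^2 sabins.
Volume V = 7 × 5 × 3 = 105 m³.
T = 0.161 V/A = 0.161·105/50.097 = 0.337 s.

0.337 sec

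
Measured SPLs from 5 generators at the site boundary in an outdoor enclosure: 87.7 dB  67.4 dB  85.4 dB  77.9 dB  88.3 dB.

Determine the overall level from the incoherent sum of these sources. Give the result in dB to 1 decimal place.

Sum in the linear (power) domain: Σ 10^(Lᵢ/10) = 10^(87.7/10) + 10^(67.4/10) + 10^(85.4/10) + 10^(77.9/10) + 10^(88.3/10) = 1.679e+09.
L_total = 10·log₁₀(1.679e+09) = 92.3 dB.

92.3 dB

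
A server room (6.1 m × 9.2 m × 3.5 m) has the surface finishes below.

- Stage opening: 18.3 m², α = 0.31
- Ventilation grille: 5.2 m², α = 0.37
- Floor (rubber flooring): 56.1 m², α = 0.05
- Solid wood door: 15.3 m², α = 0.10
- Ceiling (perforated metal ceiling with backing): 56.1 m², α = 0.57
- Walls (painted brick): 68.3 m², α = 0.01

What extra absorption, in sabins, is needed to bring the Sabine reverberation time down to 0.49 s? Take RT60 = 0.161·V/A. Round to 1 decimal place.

19.9 sabins

Total absorption A₁ = 18.3×0.31 + 5.2×0.37 + 56.1×0.05 + 15.3×0.10 + 56.1×0.57 + 68.3×0.01
  = 5.673 + 1.924 + 2.805 + 1.530 + 31.977 + 0.683 = 44.592 m² sabins.
Target A₂ = 0.161·196.42/0.49 = 64.538 sabins (V = 196.42 m³).
Additional absorption ΔA = 64.538 − 44.592 = 19.9 sabins.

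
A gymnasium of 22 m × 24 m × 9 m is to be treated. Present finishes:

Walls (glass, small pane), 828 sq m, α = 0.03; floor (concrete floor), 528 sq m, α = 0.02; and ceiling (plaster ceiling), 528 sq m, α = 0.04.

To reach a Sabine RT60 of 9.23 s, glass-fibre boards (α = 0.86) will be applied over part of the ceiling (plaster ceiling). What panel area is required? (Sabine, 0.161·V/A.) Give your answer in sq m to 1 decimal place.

Equivalent absorption area: A₁ = 828×0.03 + 528×0.02 + 528×0.04 = 56.520 sq m.
Required A₂ = 0.161·4752/9.23 = 82.890 sabins.
Absorption to add: 82.890 − 56.520 = 26.370 sabins.
Net gain per sq m: Δα = 0.86 − 0.04 = 0.82.
Panel area = 26.370 / 0.82 = 32.2 sq m.

32.2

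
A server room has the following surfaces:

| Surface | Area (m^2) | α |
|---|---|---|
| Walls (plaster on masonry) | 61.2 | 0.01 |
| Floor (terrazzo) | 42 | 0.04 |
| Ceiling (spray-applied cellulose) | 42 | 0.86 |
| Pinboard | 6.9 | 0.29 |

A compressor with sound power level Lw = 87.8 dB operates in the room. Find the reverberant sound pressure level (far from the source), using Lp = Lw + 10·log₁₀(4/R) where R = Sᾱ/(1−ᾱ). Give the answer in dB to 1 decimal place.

A = 40.413 sabins; S = 152.1 m^2.
ᾱ = 40.413/152.1 = 0.2657; R = Sᾱ/(1−ᾱ) = 40.413/(1−0.2657) = 55.036 m^2.
Lp = Lw + 10 log₁₀(4/R) = 87.8 -11.39 = 76.4 dB.

76.4 dB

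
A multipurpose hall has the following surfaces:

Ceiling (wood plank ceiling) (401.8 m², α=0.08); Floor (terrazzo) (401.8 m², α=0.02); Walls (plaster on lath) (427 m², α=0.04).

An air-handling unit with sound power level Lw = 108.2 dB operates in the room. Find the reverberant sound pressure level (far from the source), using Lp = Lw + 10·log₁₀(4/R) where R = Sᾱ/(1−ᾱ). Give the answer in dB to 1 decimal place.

96.4 dB

A = 57.260 sabins; S = 1230.6 m².
ᾱ = 0.0465, so room constant R = A/(1−ᾱ) = 60.052 m².
Lp = Lw + 10 log₁₀(4/R) = 108.2 -11.76 = 96.4 dB.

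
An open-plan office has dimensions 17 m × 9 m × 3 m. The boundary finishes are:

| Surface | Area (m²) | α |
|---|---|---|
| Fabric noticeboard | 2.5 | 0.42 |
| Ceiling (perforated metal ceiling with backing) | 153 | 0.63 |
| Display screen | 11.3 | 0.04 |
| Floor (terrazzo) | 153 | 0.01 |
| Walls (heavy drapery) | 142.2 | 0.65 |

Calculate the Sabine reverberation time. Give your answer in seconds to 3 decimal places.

A = Σ Sᵢαᵢ = 2.5×0.42 + 153×0.63 + 11.3×0.04 + 153×0.01 + 142.2×0.65 = 191.852 sabins.
Room volume: 459 m³.
RT60 = 0.161 · V / A = 0.161 × 459 / 191.852 = 0.385 s.

0.385 sec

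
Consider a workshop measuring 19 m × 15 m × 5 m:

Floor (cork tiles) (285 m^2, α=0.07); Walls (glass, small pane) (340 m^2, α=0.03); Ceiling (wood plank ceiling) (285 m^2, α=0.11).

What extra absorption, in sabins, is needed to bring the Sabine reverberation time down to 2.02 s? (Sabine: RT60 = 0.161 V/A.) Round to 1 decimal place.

Summing Sᵢαᵢ: 19.950 + 10.200 + 31.350 → A₁ = 61.500 sabins.
V = 1425 m³. Required absorption A₂ = 0.161 × 1425 / 2.02 = 113.577 sabins.
Shortfall: 113.577 − 61.500 = 52.1 sabins.

52.1 sabins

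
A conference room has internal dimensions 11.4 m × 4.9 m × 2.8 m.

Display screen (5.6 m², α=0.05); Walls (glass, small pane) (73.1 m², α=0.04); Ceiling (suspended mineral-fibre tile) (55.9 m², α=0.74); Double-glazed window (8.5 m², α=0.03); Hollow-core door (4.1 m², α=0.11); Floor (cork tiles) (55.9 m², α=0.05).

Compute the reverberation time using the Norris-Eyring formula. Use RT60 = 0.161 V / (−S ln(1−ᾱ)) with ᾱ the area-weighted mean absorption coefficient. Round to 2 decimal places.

0.46 seconds

S = Σ Sᵢ = 203.1 m².
Σ(Sᵢαᵢ) = 5.6×0.05 + 73.1×0.04 + 55.9×0.74 + 8.5×0.03 + 4.1×0.11 + 55.9×0.05 = 48.071.
Mean coefficient ᾱ = A/S = 0.2367.
Eyring denominator: −S ln(1−ᾱ) = 54.858.
V = 11.4 × 4.9 × 2.8 = 156.408 m³.
T = 0.161·V/[−S·ln(1−ᾱ)] = 0.161·156.408/54.858 = 0.46 s.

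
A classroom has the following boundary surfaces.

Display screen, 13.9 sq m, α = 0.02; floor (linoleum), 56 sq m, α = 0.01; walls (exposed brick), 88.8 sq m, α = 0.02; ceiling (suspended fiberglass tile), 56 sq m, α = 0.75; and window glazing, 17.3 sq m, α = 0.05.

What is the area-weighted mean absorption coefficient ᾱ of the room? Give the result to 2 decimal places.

0.20

Total surface area S = 232.0 sq m.
Weighted sum Σ Sα = 45.479.
ᾱ = A/S = 0.20.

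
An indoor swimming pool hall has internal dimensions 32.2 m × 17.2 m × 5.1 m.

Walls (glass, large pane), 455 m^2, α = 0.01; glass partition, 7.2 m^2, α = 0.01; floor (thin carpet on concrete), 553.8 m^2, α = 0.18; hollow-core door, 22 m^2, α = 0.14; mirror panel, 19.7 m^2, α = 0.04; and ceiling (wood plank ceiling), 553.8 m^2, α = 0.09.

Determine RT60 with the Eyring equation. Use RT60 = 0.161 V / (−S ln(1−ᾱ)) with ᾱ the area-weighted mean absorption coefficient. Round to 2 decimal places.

Total surface area S = 455 + 7.2 + 553.8 + 22 + 19.7 + 553.8 = 1611.5 m^2.
Σ(Sᵢαᵢ) = 455·0.01 + 7.2·0.01 + 553.8·0.18 + 22·0.14 + 19.7·0.04 + 553.8·0.09 = 158.016.
Mean coefficient ᾱ = A/S = 0.0981.
−S·ln(1−ᾱ) = −1611.5 × ln(1 − 0.0981) = 166.390.
V = 32.2 × 17.2 × 5.1 = 2824.584 m³.
T = 0.161·V/[−S·ln(1−ᾱ)] = 0.161·2824.584/166.390 = 2.73 s.

2.73 sec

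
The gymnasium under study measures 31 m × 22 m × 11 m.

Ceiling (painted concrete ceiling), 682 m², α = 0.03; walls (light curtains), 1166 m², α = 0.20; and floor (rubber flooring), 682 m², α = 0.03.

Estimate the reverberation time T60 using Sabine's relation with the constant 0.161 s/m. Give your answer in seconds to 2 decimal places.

Summing Sᵢαᵢ: 20.460 + 233.200 + 20.460 → A = 274.120 sabins.
Room volume: 7502 m³.
RT60 = 0.161 · V / A = 0.161 × 7502 / 274.120 = 4.41 s.

4.41 s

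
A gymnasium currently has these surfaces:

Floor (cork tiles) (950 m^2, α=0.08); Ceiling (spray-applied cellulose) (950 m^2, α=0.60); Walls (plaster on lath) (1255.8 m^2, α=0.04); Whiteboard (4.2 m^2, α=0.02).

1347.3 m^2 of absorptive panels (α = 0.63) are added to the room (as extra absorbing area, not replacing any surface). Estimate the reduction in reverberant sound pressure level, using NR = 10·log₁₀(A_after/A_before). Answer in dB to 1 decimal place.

Total absorption A_before = 950*0.08 + 950*0.60 + 1255.8*0.04 + 4.2*0.02
  = 76.000 + 570.000 + 50.232 + 0.084 = 696.316 m^2 sabins.
Added absorption = 1347.3 × 0.63 = 848.799 sabins.
A_after = 696.316 + 848.799 = 1545.115 sabins.
NR = 10·log₁₀(1545.115/696.316) = 3.5 dB.

3.5 dB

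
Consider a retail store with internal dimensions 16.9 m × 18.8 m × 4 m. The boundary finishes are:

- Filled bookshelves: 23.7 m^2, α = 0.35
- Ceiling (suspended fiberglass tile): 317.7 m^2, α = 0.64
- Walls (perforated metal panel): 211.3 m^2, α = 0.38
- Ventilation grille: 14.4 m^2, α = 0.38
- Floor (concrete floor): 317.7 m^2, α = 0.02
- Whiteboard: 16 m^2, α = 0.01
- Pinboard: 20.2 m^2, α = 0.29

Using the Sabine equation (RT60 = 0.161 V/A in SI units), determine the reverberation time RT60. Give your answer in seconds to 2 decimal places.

Equivalent absorption area: A = 23.7×0.35 + 317.7×0.64 + 211.3×0.38 + 14.4×0.38 + 317.7×0.02 + 16×0.01 + 20.2×0.29 = 309.761 m^2.
V = 16.9·18.8·4 = 1270.88 m³.
T = 0.161 V/A = 0.161·1270.88/309.761 = 0.66 s.

0.66 s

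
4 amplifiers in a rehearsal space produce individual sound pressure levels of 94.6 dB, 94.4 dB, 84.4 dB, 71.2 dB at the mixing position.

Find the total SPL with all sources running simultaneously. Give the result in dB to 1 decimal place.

Σ 10^(Lᵢ/10) = 5.927e+09.
Back to dB: 10·log₁₀ Σ = 97.7 dB.

97.7 dB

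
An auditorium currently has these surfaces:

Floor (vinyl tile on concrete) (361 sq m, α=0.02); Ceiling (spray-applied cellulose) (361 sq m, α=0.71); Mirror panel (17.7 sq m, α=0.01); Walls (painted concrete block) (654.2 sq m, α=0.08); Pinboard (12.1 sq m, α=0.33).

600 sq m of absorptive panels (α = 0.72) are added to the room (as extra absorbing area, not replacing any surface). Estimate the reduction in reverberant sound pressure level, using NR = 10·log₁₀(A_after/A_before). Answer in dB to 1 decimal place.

3.7 dB

Total absorption A_before = 361·0.02 + 361·0.71 + 17.7·0.01 + 654.2·0.08 + 12.1·0.33
  = 7.220 + 256.310 + 0.177 + 52.336 + 3.993 = 320.036 sq m sabins.
Treatment contributes 600·0.72 = 432.000 sabins.
A_after = 320.036 + 432.000 = 752.036 sabins.
Reduction = 10 log₁₀(A_after/A_before) = 10 log₁₀(2.3498) = 3.7 dB.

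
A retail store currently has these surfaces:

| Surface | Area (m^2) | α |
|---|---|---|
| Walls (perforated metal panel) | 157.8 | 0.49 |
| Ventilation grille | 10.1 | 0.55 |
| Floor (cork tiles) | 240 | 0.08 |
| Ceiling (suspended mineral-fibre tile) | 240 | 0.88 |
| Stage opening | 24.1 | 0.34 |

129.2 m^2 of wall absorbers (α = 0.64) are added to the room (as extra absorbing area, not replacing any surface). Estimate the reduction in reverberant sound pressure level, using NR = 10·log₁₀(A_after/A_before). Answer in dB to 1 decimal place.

A_before = Σ Sᵢαᵢ = 157.8*0.49 + 10.1*0.55 + 240*0.08 + 240*0.88 + 24.1*0.34 = 321.471 sabins.
Treatment contributes 129.2·0.64 = 82.688 sabins.
New total A_after = 404.159 sabins.
Reduction = 10 log₁₀(A_after/A_before) = 10 log₁₀(1.2572) = 1.0 dB.

1.0 dB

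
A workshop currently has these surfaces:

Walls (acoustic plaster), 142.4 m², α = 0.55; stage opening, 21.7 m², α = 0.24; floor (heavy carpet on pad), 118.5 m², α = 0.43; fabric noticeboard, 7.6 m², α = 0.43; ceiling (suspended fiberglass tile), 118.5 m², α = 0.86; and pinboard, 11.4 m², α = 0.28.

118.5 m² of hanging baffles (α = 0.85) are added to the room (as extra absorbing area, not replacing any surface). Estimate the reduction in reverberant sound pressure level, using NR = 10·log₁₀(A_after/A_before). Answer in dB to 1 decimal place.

Equivalent absorption area: A_before = 142.4*0.55 + 21.7*0.24 + 118.5*0.43 + 7.6*0.43 + 118.5*0.86 + 11.4*0.28 = 242.853 m².
Added absorption = 118.5 × 0.85 = 100.725 sabins.
A_after = 242.853 + 100.725 = 343.578 sabins.
Reduction = 10 log₁₀(A_after/A_before) = 10 log₁₀(1.4148) = 1.5 dB.

1.5 dB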